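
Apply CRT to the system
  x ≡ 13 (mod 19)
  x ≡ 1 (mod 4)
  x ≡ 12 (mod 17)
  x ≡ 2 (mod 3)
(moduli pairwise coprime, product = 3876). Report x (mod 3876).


Product of moduli M = 19 · 4 · 17 · 3 = 3876.
Merge one congruence at a time:
  Start: x ≡ 13 (mod 19).
  Combine with x ≡ 1 (mod 4); new modulus lcm = 76.
    Write x = 13 + 19·t and substitute into x ≡ 1 (mod 4): 19·t ≡ 1 − 13 = -12 (mod 4).
    Reduce coefficients mod 4: 3·t ≡ 0 (mod 4).
    The inverse of 3 mod 4 is 3 (since 3·3 = 9 = 2·4 + 1), so t ≡ 3·0 = 0 ≡ 0 (mod 4).
    Then x = 13 + 19·0 = 13, valid modulo lcm(19, 4) = 76: x ≡ 13 (mod 76).
  Combine with x ≡ 12 (mod 17); new modulus lcm = 1292.
    Write x = 13 + 76·t and substitute into x ≡ 12 (mod 17): 76·t ≡ 12 − 13 = -1 (mod 17).
    Reduce coefficients mod 17: 8·t ≡ 16 (mod 17).
    The inverse of 8 mod 17 is 15 (since 8·15 = 120 = 7·17 + 1), so t ≡ 15·16 = 240 ≡ 2 (mod 17).
    Then x = 13 + 76·2 = 165, valid modulo lcm(76, 17) = 1292: x ≡ 165 (mod 1292).
  Combine with x ≡ 2 (mod 3); new modulus lcm = 3876.
    Write x = 165 + 1292·t and substitute into x ≡ 2 (mod 3): 1292·t ≡ 2 − 165 = -163 (mod 3).
    Reduce coefficients mod 3: 2·t ≡ 2 (mod 3).
    The inverse of 2 mod 3 is 2 (since 2·2 = 4 = 1·3 + 1), so t ≡ 2·2 = 4 ≡ 1 (mod 3).
    Then x = 165 + 1292·1 = 1457, valid modulo lcm(1292, 3) = 3876: x ≡ 1457 (mod 3876).
Verify against each original: 1457 mod 19 = 13, 1457 mod 4 = 1, 1457 mod 17 = 12, 1457 mod 3 = 2.

x ≡ 1457 (mod 3876).


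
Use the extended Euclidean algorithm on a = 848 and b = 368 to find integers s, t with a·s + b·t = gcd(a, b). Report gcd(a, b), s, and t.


Euclidean algorithm on (848, 368) — divide until remainder is 0:
  848 = 2 · 368 + 112
  368 = 3 · 112 + 32
  112 = 3 · 32 + 16
  32 = 2 · 16 + 0
gcd(848, 368) = 16.
Track Bezout coefficients alongside the remainders: start with r₀ = 848 = a·1 + b·0 (s = 1, t = 0) and r₁ = 368 = a·0 + b·1 (s = 0, t = 1); each new remainder r_{k+1} = r_{k-1} − q_k·r_k inherits s_{k+1} = s_{k-1} − q_k·s_k, t_{k+1} = t_{k-1} − q_k·t_k, so r_k = a·s_k + b·t_k at every step:
  q = 2: r = 112, s = 1 − 2·0 = 1, t = 0 − 2·1 = -2  (check: 848·1 + 368·(-2) = 112)
  q = 3: r = 32, s = 0 − 3·1 = -3, t = 1 − 3·(-2) = 7  (check: 848·(-3) + 368·7 = 32)
  q = 3: r = 16, s = 1 − 3·(-3) = 10, t = -2 − 3·7 = -23  (check: 848·10 + 368·(-23) = 16)
The row with r = 16 (the gcd) gives the Bezout coefficients s = 10, t = -23.
Result: 848 · (10) + 368 · (-23) = 16.

gcd(848, 368) = 16; s = 10, t = -23 (check: 848·10 + 368·(-23) = 16).


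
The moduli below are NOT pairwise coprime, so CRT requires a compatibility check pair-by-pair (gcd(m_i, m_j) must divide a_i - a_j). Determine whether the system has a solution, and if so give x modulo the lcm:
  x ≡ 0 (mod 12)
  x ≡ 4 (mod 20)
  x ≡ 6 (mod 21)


Moduli 12, 20, 21 are not pairwise coprime, so CRT works modulo lcm(m_i) when all pairwise compatibility conditions hold.
Pairwise compatibility: gcd(m_i, m_j) must divide a_i - a_j for every pair.
Merge one congruence at a time:
  Start: x ≡ 0 (mod 12).
  Combine with x ≡ 4 (mod 20): gcd(12, 20) = 4; 4 - 0 = 4, which IS divisible by 4, so compatible.
    Write x = 0 + 12·t and substitute into x ≡ 4 (mod 20): 12·t ≡ 4 − 0 = 4 (mod 20).
    Divide the congruence (and modulus) by g = 4: 3·t ≡ 1 (mod 5).
    The inverse of 3 mod 5 is 2 (since 3·2 = 6 = 1·5 + 1), so t ≡ 2·1 = 2 ≡ 2 (mod 5).
    Then x = 0 + 12·2 = 24, valid modulo lcm(12, 20) = 60: x ≡ 24 (mod 60).
  Combine with x ≡ 6 (mod 21): gcd(60, 21) = 3; 6 - 24 = -18, which IS divisible by 3, so compatible.
    Write x = 24 + 60·t and substitute into x ≡ 6 (mod 21): 60·t ≡ 6 − 24 = -18 (mod 21).
    Divide the congruence (and modulus) by g = 3: 20·t ≡ -6 (mod 7).
    Reduce coefficients mod 7: 6·t ≡ 1 (mod 7).
    The inverse of 6 mod 7 is 6 (since 6·6 = 36 = 5·7 + 1), so t ≡ 6·1 = 6 ≡ 6 (mod 7).
    Then x = 24 + 60·6 = 384, valid modulo lcm(60, 21) = 420: x ≡ 384 (mod 420).
Verify: 384 mod 12 = 0, 384 mod 20 = 4, 384 mod 21 = 6.

x ≡ 384 (mod 420).


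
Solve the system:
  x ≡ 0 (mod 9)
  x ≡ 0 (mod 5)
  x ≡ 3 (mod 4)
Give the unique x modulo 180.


Moduli 9, 5, 4 are pairwise coprime; by CRT there is a unique solution modulo M = 9 · 5 · 4 = 180.
Solve pairwise, accumulating the modulus:
  Start with x ≡ 0 (mod 9).
  Combine with x ≡ 0 (mod 5): since gcd(9, 5) = 1, we get a unique residue mod 45.
    Write x = 0 + 9·t and substitute into x ≡ 0 (mod 5): 9·t ≡ 0 − 0 = 0 (mod 5).
    Reduce coefficients mod 5: 4·t ≡ 0 (mod 5).
    The inverse of 4 mod 5 is 4 (since 4·4 = 16 = 3·5 + 1), so t ≡ 4·0 = 0 ≡ 0 (mod 5).
    Then x = 0 + 9·0 = 0, valid modulo lcm(9, 5) = 45: x ≡ 0 (mod 45).
  Combine with x ≡ 3 (mod 4): since gcd(45, 4) = 1, we get a unique residue mod 180.
    Write x = 0 + 45·t and substitute into x ≡ 3 (mod 4): 45·t ≡ 3 − 0 = 3 (mod 4).
    Reduce coefficients mod 4: 1·t ≡ 3 (mod 4).
    So t ≡ 3 (mod 4).
    Then x = 0 + 45·3 = 135, valid modulo lcm(45, 4) = 180: x ≡ 135 (mod 180).
Verify: 135 mod 9 = 0 ✓, 135 mod 5 = 0 ✓, 135 mod 4 = 3 ✓.

x ≡ 135 (mod 180).


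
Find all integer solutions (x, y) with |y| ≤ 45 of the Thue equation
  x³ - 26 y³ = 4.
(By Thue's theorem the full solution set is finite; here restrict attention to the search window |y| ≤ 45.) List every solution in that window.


The equation is x³ - 26y³ = 4. For fixed y, x³ = 26·y³ + 4, so a solution requires the RHS to be a perfect cube.
Strategy: iterate y from -45 to 45, compute RHS = 26·y³ + 4, and check whether it is a (positive or negative) perfect cube.
Check small values of y:
  y = 0: RHS = 4 is not a perfect cube.
  y = 1: RHS = 30 is not a perfect cube.
  y = -1: RHS = -22 is not a perfect cube.
  y = 2: RHS = 212 is not a perfect cube.
  y = -2: RHS = -204 is not a perfect cube.
  y = 3: RHS = 706 is not a perfect cube.
  y = -3: RHS = -698 is not a perfect cube.
Continuing the search up to |y| = 45 finds no solutions either.
No (x, y) in the scanned range satisfies the equation.

No integer solutions with |y| ≤ 45.


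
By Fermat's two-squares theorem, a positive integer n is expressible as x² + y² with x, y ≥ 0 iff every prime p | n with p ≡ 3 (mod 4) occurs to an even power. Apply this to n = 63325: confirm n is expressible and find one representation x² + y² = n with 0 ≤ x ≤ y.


Step 1: Factor n = 63325 = 5^2 · 17 · 149.
Step 2: Check the mod-4 condition on each prime factor: 5 ≡ 1 (mod 4), exponent 2; 17 ≡ 1 (mod 4), exponent 1; 149 ≡ 1 (mod 4), exponent 1.
All primes ≡ 3 (mod 4) appear to even exponent (or don't appear), so by the two-squares theorem n IS expressible as a sum of two squares.
Step 3: Build a representation. Group n = k² · m with k = 5 and m = 17 · 149 = 2533 (a product of primes ≡ 1 (mod 4)); a representation of m scales to one of n via (k·x)² + (k·y)² = k²(x² + y²). Each prime p ≡ 1 (mod 4) is itself a sum of two squares; find a² by testing p − a² for a perfect square:
  17: 17 − 1² = 16 = 4² ⇒ 17 = 1² + 4².
  149: 149 − 1² = 148, 149 − 2² = 145, 149 − 3² = 140, 149 − 4² = 133, 149 − 5² = 124, 149 − 6² = 113, 149 − 7² = 100 = 10² ⇒ 149 = 7² + 10².
  Combine using the Brahmagupta–Fibonacci identity (a² + b²)(c² + d²) = (ac − bd)² + (ad + bc)² = (ac + bd)² + (ad − bc)²:
  17 · 149 = 2533: from (1² + 4²)(7² + 10²), take (1·7 − 4·10, 1·10 + 4·7) = (7 − 40, 10 + 28) = (-33, 38); dropping signs (only squares matter) gives (33, 38); check 33² + 38² = 1089 + 1444 = 2533 ✓.
  Scale by k = 5: (5·33, 5·38) = (165, 190).
Step 4: Order so x ≤ y and verify: 165² + 190² = 27225 + 36100 = 63325 = n. ✓

n = 63325 = 165² + 190² (one valid representation with x ≤ y).


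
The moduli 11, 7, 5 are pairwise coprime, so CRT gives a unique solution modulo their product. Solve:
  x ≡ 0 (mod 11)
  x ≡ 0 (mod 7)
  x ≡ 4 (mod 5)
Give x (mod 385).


Moduli 11, 7, 5 are pairwise coprime; by CRT there is a unique solution modulo M = 11 · 7 · 5 = 385.
Solve pairwise, accumulating the modulus:
  Start with x ≡ 0 (mod 11).
  Combine with x ≡ 0 (mod 7): since gcd(11, 7) = 1, we get a unique residue mod 77.
    Write x = 0 + 11·t and substitute into x ≡ 0 (mod 7): 11·t ≡ 0 − 0 = 0 (mod 7).
    Reduce coefficients mod 7: 4·t ≡ 0 (mod 7).
    The inverse of 4 mod 7 is 2 (since 4·2 = 8 = 1·7 + 1), so t ≡ 2·0 = 0 ≡ 0 (mod 7).
    Then x = 0 + 11·0 = 0, valid modulo lcm(11, 7) = 77: x ≡ 0 (mod 77).
  Combine with x ≡ 4 (mod 5): since gcd(77, 5) = 1, we get a unique residue mod 385.
    Write x = 0 + 77·t and substitute into x ≡ 4 (mod 5): 77·t ≡ 4 − 0 = 4 (mod 5).
    Reduce coefficients mod 5: 2·t ≡ 4 (mod 5).
    The inverse of 2 mod 5 is 3 (since 2·3 = 6 = 1·5 + 1), so t ≡ 3·4 = 12 ≡ 2 (mod 5).
    Then x = 0 + 77·2 = 154, valid modulo lcm(77, 5) = 385: x ≡ 154 (mod 385).
Verify: 154 mod 11 = 0 ✓, 154 mod 7 = 0 ✓, 154 mod 5 = 4 ✓.

x ≡ 154 (mod 385).


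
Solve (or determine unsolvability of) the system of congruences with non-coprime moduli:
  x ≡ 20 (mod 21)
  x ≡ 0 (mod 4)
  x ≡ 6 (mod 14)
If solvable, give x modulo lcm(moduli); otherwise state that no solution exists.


Moduli 21, 4, 14 are not pairwise coprime, so CRT works modulo lcm(m_i) when all pairwise compatibility conditions hold.
Pairwise compatibility: gcd(m_i, m_j) must divide a_i - a_j for every pair.
Merge one congruence at a time:
  Start: x ≡ 20 (mod 21).
  Combine with x ≡ 0 (mod 4): gcd(21, 4) = 1; 0 - 20 = -20, which IS divisible by 1, so compatible.
    Write x = 20 + 21·t and substitute into x ≡ 0 (mod 4): 21·t ≡ 0 − 20 = -20 (mod 4).
    Reduce coefficients mod 4: 1·t ≡ 0 (mod 4).
    So t ≡ 0 (mod 4).
    Then x = 20 + 21·0 = 20, valid modulo lcm(21, 4) = 84: x ≡ 20 (mod 84).
  Combine with x ≡ 6 (mod 14): gcd(84, 14) = 14; 6 - 20 = -14, which IS divisible by 14, so compatible.
    Write x = 20 + 84·t and substitute into x ≡ 6 (mod 14): 84·t ≡ 6 − 20 = -14 (mod 14).
    Divide the congruence (and modulus) by g = 14: 6·t ≡ -1 (mod 1).
    Modulo 1 every t works; take t = 0.
    Then x = 20 + 84·0 = 20, valid modulo lcm(84, 14) = 84: x ≡ 20 (mod 84).
Verify: 20 mod 21 = 20, 20 mod 4 = 0, 20 mod 14 = 6.

x ≡ 20 (mod 84).


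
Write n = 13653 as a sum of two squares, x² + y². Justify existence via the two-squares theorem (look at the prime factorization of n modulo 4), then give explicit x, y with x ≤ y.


Step 1: Factor n = 13653 = 3^2 · 37 · 41.
Step 2: Check the mod-4 condition on each prime factor: 3 ≡ 3 (mod 4), exponent 2 (must be even); 37 ≡ 1 (mod 4), exponent 1; 41 ≡ 1 (mod 4), exponent 1.
All primes ≡ 3 (mod 4) appear to even exponent (or don't appear), so by the two-squares theorem n IS expressible as a sum of two squares.
Step 3: Build a representation. Group n = k² · m with k = 3 and m = 37 · 41 = 1517 (a product of primes ≡ 1 (mod 4)); a representation of m scales to one of n via (k·x)² + (k·y)² = k²(x² + y²). Each prime p ≡ 1 (mod 4) is itself a sum of two squares; find a² by testing p − a² for a perfect square:
  37: 37 − 1² = 36 = 6² ⇒ 37 = 1² + 6².
  41: 41 − 1² = 40, 41 − 2² = 37, 41 − 3² = 32, 41 − 4² = 25 = 5² ⇒ 41 = 4² + 5².
  Combine using the Brahmagupta–Fibonacci identity (a² + b²)(c² + d²) = (ac − bd)² + (ad + bc)² = (ac + bd)² + (ad − bc)²:
  37 · 41 = 1517: from (1² + 6²)(4² + 5²), take (1·4 − 6·5, 1·5 + 6·4) = (4 − 30, 5 + 24) = (-26, 29); dropping signs (only squares matter) gives (26, 29); check 26² + 29² = 676 + 841 = 1517 ✓.
  Scale by k = 3: (3·26, 3·29) = (78, 87).
Step 4: Order so x ≤ y and verify: 78² + 87² = 6084 + 7569 = 13653 = n. ✓

n = 13653 = 78² + 87² (one valid representation with x ≤ y).


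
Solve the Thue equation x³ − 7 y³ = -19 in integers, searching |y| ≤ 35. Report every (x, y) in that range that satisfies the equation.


The equation is x³ - 7y³ = -19. For fixed y, x³ = 7·y³ − 19, so a solution requires the RHS to be a perfect cube.
Strategy: iterate y from -35 to 35, compute RHS = 7·y³ − 19, and check whether it is a (positive or negative) perfect cube.
Check small values of y:
  y = 0: RHS = -19 is not a perfect cube.
  y = 1: RHS = -12 is not a perfect cube.
  y = -1: RHS = -26 is not a perfect cube.
  y = 2: RHS = 37 is not a perfect cube.
  y = -2: RHS = -75 is not a perfect cube.
  y = 3: RHS = 170 is not a perfect cube.
  y = -3: RHS = -208 is not a perfect cube.
Continuing the search up to |y| = 35 finds no solutions either.
No (x, y) in the scanned range satisfies the equation.

No integer solutions with |y| ≤ 35.


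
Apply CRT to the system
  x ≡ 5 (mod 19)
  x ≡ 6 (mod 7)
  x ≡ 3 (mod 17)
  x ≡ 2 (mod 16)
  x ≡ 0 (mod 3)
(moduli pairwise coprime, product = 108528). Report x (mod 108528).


Product of moduli M = 19 · 7 · 17 · 16 · 3 = 108528.
Merge one congruence at a time:
  Start: x ≡ 5 (mod 19).
  Combine with x ≡ 6 (mod 7); new modulus lcm = 133.
    Write x = 5 + 19·t and substitute into x ≡ 6 (mod 7): 19·t ≡ 6 − 5 = 1 (mod 7).
    Reduce coefficients mod 7: 5·t ≡ 1 (mod 7).
    The inverse of 5 mod 7 is 3 (since 5·3 = 15 = 2·7 + 1), so t ≡ 3·1 = 3 ≡ 3 (mod 7).
    Then x = 5 + 19·3 = 62, valid modulo lcm(19, 7) = 133: x ≡ 62 (mod 133).
  Combine with x ≡ 3 (mod 17); new modulus lcm = 2261.
    Write x = 62 + 133·t and substitute into x ≡ 3 (mod 17): 133·t ≡ 3 − 62 = -59 (mod 17).
    Reduce coefficients mod 17: 14·t ≡ 9 (mod 17).
    The inverse of 14 mod 17 is 11 (since 14·11 = 154 = 9·17 + 1), so t ≡ 11·9 = 99 ≡ 14 (mod 17).
    Then x = 62 + 133·14 = 1924, valid modulo lcm(133, 17) = 2261: x ≡ 1924 (mod 2261).
  Combine with x ≡ 2 (mod 16); new modulus lcm = 36176.
    Write x = 1924 + 2261·t and substitute into x ≡ 2 (mod 16): 2261·t ≡ 2 − 1924 = -1922 (mod 16).
    Reduce coefficients mod 16: 5·t ≡ 14 (mod 16).
    The inverse of 5 mod 16 is 13 (since 5·13 = 65 = 4·16 + 1), so t ≡ 13·14 = 182 ≡ 6 (mod 16).
    Then x = 1924 + 2261·6 = 15490, valid modulo lcm(2261, 16) = 36176: x ≡ 15490 (mod 36176).
  Combine with x ≡ 0 (mod 3); new modulus lcm = 108528.
    Write x = 15490 + 36176·t and substitute into x ≡ 0 (mod 3): 36176·t ≡ 0 − 15490 = -15490 (mod 3).
    Reduce coefficients mod 3: 2·t ≡ 2 (mod 3).
    The inverse of 2 mod 3 is 2 (since 2·2 = 4 = 1·3 + 1), so t ≡ 2·2 = 4 ≡ 1 (mod 3).
    Then x = 15490 + 36176·1 = 51666, valid modulo lcm(36176, 3) = 108528: x ≡ 51666 (mod 108528).
Verify against each original: 51666 mod 19 = 5, 51666 mod 7 = 6, 51666 mod 17 = 3, 51666 mod 16 = 2, 51666 mod 3 = 0.

x ≡ 51666 (mod 108528).


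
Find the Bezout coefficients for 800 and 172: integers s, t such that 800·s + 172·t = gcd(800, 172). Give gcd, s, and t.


Euclidean algorithm on (800, 172) — divide until remainder is 0:
  800 = 4 · 172 + 112
  172 = 1 · 112 + 60
  112 = 1 · 60 + 52
  60 = 1 · 52 + 8
  52 = 6 · 8 + 4
  8 = 2 · 4 + 0
gcd(800, 172) = 4.
Track Bezout coefficients alongside the remainders: start with r₀ = 800 = a·1 + b·0 (s = 1, t = 0) and r₁ = 172 = a·0 + b·1 (s = 0, t = 1); each new remainder r_{k+1} = r_{k-1} − q_k·r_k inherits s_{k+1} = s_{k-1} − q_k·s_k, t_{k+1} = t_{k-1} − q_k·t_k, so r_k = a·s_k + b·t_k at every step:
  q = 4: r = 112, s = 1 − 4·0 = 1, t = 0 − 4·1 = -4  (check: 800·1 + 172·(-4) = 112)
  q = 1: r = 60, s = 0 − 1·1 = -1, t = 1 − 1·(-4) = 5  (check: 800·(-1) + 172·5 = 60)
  q = 1: r = 52, s = 1 − 1·(-1) = 2, t = -4 − 1·5 = -9  (check: 800·2 + 172·(-9) = 52)
  q = 1: r = 8, s = -1 − 1·2 = -3, t = 5 − 1·(-9) = 14  (check: 800·(-3) + 172·14 = 8)
  q = 6: r = 4, s = 2 − 6·(-3) = 20, t = -9 − 6·14 = -93  (check: 800·20 + 172·(-93) = 4)
The row with r = 4 (the gcd) gives the Bezout coefficients s = 20, t = -93.
Result: 800 · (20) + 172 · (-93) = 4.

gcd(800, 172) = 4; s = 20, t = -93 (check: 800·20 + 172·(-93) = 4).


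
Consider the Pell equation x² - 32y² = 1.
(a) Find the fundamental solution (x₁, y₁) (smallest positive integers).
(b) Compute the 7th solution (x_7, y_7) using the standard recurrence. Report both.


Step 1: Find the fundamental solution (x₁, y₁) of x² - 32y² = 1.
  Expand √32 as a continued fraction. a₀ = ⌊√32⌋ = 5; iterate m_{k+1} = d_k·a_k − m_k, d_{k+1} = (32 − m_{k+1}²)/d_k, a_{k+1} = ⌊(a₀ + m_{k+1})/d_{k+1}⌋ (starting m₀ = 0, d₀ = 1), with convergents p_k = a_k·p_{k-1} + p_{k-2}, q_k = a_k·q_{k-1} + q_{k-2} (p₋₁ = 1, q₋₁ = 0):
  k = 0: a₀ = 5; p₀/q₀ = 5/1; p₀² − 32·q₀² = 25 − 32 = -7.
  k = 1: m = 5, d = 7, a = ⌊(5 + 5)/7⌋ = 1; p/q = (1·5 + 1)/(1·1 + 0) = 6/1; p² − 32·q² = 36 − 32 = 4.
  k = 2: m = 2, d = 4, a = ⌊(5 + 2)/4⌋ = 1; p/q = (1·6 + 5)/(1·1 + 1) = 11/2; p² − 32·q² = 121 − 128 = -7.
  k = 3: m = 2, d = 7, a = ⌊(5 + 2)/7⌋ = 1; p/q = (1·11 + 6)/(1·2 + 1) = 17/3; p² − 32·q² = 289 − 288 = 1.
  The first convergent with p² − 32·q² = 1 gives the fundamental solution (x₁, y₁) = (17, 3).
Step 2: Apply the recurrence (x_{n+1}, y_{n+1}) = (x₁x_n + 32y₁y_n, x₁y_n + y₁x_n) repeatedly.
  From (x_1, y_1) = (17, 3): x_2 = 17·17 + 32·3·3 = 577; y_2 = 17·3 + 3·17 = 102.
  From (x_2, y_2) = (577, 102): x_3 = 17·577 + 32·3·102 = 19601; y_3 = 17·102 + 3·577 = 3465.
  From (x_3, y_3) = (19601, 3465): x_4 = 17·19601 + 32·3·3465 = 665857; y_4 = 17·3465 + 3·19601 = 117708.
  From (x_4, y_4) = (665857, 117708): x_5 = 17·665857 + 32·3·117708 = 22619537; y_5 = 17·117708 + 3·665857 = 3998607.
  From (x_5, y_5) = (22619537, 3998607): x_6 = 17·22619537 + 32·3·3998607 = 768398401; y_6 = 17·3998607 + 3·22619537 = 135834930.
  From (x_6, y_6) = (768398401, 135834930): x_7 = 17·768398401 + 32·3·135834930 = 26102926097; y_7 = 17·135834930 + 3·768398401 = 4614389013.
Step 3: Verify x_7² - 32·y_7² = 681362750825443653409 - 681362750825443653408 = 1 (should be 1). ✓

(x_1, y_1) = (17, 3); (x_7, y_7) = (26102926097, 4614389013).


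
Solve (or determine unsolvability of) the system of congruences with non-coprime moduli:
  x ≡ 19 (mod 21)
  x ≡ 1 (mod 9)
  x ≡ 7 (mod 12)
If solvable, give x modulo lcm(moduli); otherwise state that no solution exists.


Moduli 21, 9, 12 are not pairwise coprime, so CRT works modulo lcm(m_i) when all pairwise compatibility conditions hold.
Pairwise compatibility: gcd(m_i, m_j) must divide a_i - a_j for every pair.
Merge one congruence at a time:
  Start: x ≡ 19 (mod 21).
  Combine with x ≡ 1 (mod 9): gcd(21, 9) = 3; 1 - 19 = -18, which IS divisible by 3, so compatible.
    Write x = 19 + 21·t and substitute into x ≡ 1 (mod 9): 21·t ≡ 1 − 19 = -18 (mod 9).
    Divide the congruence (and modulus) by g = 3: 7·t ≡ -6 (mod 3).
    Reduce coefficients mod 3: 1·t ≡ 0 (mod 3).
    So t ≡ 0 (mod 3).
    Then x = 19 + 21·0 = 19, valid modulo lcm(21, 9) = 63: x ≡ 19 (mod 63).
  Combine with x ≡ 7 (mod 12): gcd(63, 12) = 3; 7 - 19 = -12, which IS divisible by 3, so compatible.
    Write x = 19 + 63·t and substitute into x ≡ 7 (mod 12): 63·t ≡ 7 − 19 = -12 (mod 12).
    Divide the congruence (and modulus) by g = 3: 21·t ≡ -4 (mod 4).
    Reduce coefficients mod 4: 1·t ≡ 0 (mod 4).
    So t ≡ 0 (mod 4).
    Then x = 19 + 63·0 = 19, valid modulo lcm(63, 12) = 252: x ≡ 19 (mod 252).
Verify: 19 mod 21 = 19, 19 mod 9 = 1, 19 mod 12 = 7.

x ≡ 19 (mod 252).


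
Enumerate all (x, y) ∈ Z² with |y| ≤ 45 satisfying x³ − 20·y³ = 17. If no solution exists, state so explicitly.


The equation is x³ - 20y³ = 17. For fixed y, x³ = 20·y³ + 17, so a solution requires the RHS to be a perfect cube.
Strategy: iterate y from -45 to 45, compute RHS = 20·y³ + 17, and check whether it is a (positive or negative) perfect cube.
Check small values of y:
  y = 0: RHS = 17 is not a perfect cube.
  y = 1: RHS = 37 is not a perfect cube.
  y = -1: RHS = -3 is not a perfect cube.
  y = 2: RHS = 177 is not a perfect cube.
  y = -2: RHS = -143 is not a perfect cube.
  y = 3: RHS = 557 is not a perfect cube.
  y = -3: RHS = -523 is not a perfect cube.
Continuing the search up to |y| = 45 finds no solutions either.
No (x, y) in the scanned range satisfies the equation.

No integer solutions with |y| ≤ 45.


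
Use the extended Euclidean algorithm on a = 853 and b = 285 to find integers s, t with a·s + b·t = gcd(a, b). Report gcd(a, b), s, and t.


Euclidean algorithm on (853, 285) — divide until remainder is 0:
  853 = 2 · 285 + 283
  285 = 1 · 283 + 2
  283 = 141 · 2 + 1
  2 = 2 · 1 + 0
gcd(853, 285) = 1.
Track Bezout coefficients alongside the remainders: start with r₀ = 853 = a·1 + b·0 (s = 1, t = 0) and r₁ = 285 = a·0 + b·1 (s = 0, t = 1); each new remainder r_{k+1} = r_{k-1} − q_k·r_k inherits s_{k+1} = s_{k-1} − q_k·s_k, t_{k+1} = t_{k-1} − q_k·t_k, so r_k = a·s_k + b·t_k at every step:
  q = 2: r = 283, s = 1 − 2·0 = 1, t = 0 − 2·1 = -2  (check: 853·1 + 285·(-2) = 283)
  q = 1: r = 2, s = 0 − 1·1 = -1, t = 1 − 1·(-2) = 3  (check: 853·(-1) + 285·3 = 2)
  q = 141: r = 1, s = 1 − 141·(-1) = 142, t = -2 − 141·3 = -425  (check: 853·142 + 285·(-425) = 1)
The row with r = 1 (the gcd) gives the Bezout coefficients s = 142, t = -425.
Result: 853 · (142) + 285 · (-425) = 1.

gcd(853, 285) = 1; s = 142, t = -425 (check: 853·142 + 285·(-425) = 1).


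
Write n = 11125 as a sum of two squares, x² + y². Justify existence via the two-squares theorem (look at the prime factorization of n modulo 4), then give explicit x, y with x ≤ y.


Step 1: Factor n = 11125 = 5^3 · 89.
Step 2: Check the mod-4 condition on each prime factor: 5 ≡ 1 (mod 4), exponent 3; 89 ≡ 1 (mod 4), exponent 1.
All primes ≡ 3 (mod 4) appear to even exponent (or don't appear), so by the two-squares theorem n IS expressible as a sum of two squares.
Step 3: Build a representation. Group n = k² · m with k = 5 and m = 5 · 89 = 445 (a product of primes ≡ 1 (mod 4)); a representation of m scales to one of n via (k·x)² + (k·y)² = k²(x² + y²). Each prime p ≡ 1 (mod 4) is itself a sum of two squares; find a² by testing p − a² for a perfect square:
  5: 5 − 1² = 4 = 2² ⇒ 5 = 1² + 2².
  89: 89 − 1² = 88, 89 − 2² = 85, 89 − 3² = 80, 89 − 4² = 73, 89 − 5² = 64 = 8² ⇒ 89 = 5² + 8².
  Combine using the Brahmagupta–Fibonacci identity (a² + b²)(c² + d²) = (ac − bd)² + (ad + bc)² = (ac + bd)² + (ad − bc)²:
  5 · 89 = 445: from (1² + 2²)(5² + 8²), take (1·5 − 2·8, 1·8 + 2·5) = (5 − 16, 8 + 10) = (-11, 18); dropping signs (only squares matter) gives (11, 18); check 11² + 18² = 121 + 324 = 445 ✓.
  Scale by k = 5: (5·11, 5·18) = (55, 90).
Step 4: Order so x ≤ y and verify: 55² + 90² = 3025 + 8100 = 11125 = n. ✓

n = 11125 = 55² + 90² (one valid representation with x ≤ y).


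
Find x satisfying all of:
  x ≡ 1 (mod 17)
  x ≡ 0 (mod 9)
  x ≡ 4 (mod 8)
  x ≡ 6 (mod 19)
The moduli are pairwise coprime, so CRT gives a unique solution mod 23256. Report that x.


Product of moduli M = 17 · 9 · 8 · 19 = 23256.
Merge one congruence at a time:
  Start: x ≡ 1 (mod 17).
  Combine with x ≡ 0 (mod 9); new modulus lcm = 153.
    Write x = 1 + 17·t and substitute into x ≡ 0 (mod 9): 17·t ≡ 0 − 1 = -1 (mod 9).
    Reduce coefficients mod 9: 8·t ≡ 8 (mod 9).
    The inverse of 8 mod 9 is 8 (since 8·8 = 64 = 7·9 + 1), so t ≡ 8·8 = 64 ≡ 1 (mod 9).
    Then x = 1 + 17·1 = 18, valid modulo lcm(17, 9) = 153: x ≡ 18 (mod 153).
  Combine with x ≡ 4 (mod 8); new modulus lcm = 1224.
    Write x = 18 + 153·t and substitute into x ≡ 4 (mod 8): 153·t ≡ 4 − 18 = -14 (mod 8).
    Reduce coefficients mod 8: 1·t ≡ 2 (mod 8).
    So t ≡ 2 (mod 8).
    Then x = 18 + 153·2 = 324, valid modulo lcm(153, 8) = 1224: x ≡ 324 (mod 1224).
  Combine with x ≡ 6 (mod 19); new modulus lcm = 23256.
    Write x = 324 + 1224·t and substitute into x ≡ 6 (mod 19): 1224·t ≡ 6 − 324 = -318 (mod 19).
    Reduce coefficients mod 19: 8·t ≡ 5 (mod 19).
    The inverse of 8 mod 19 is 12 (since 8·12 = 96 = 5·19 + 1), so t ≡ 12·5 = 60 ≡ 3 (mod 19).
    Then x = 324 + 1224·3 = 3996, valid modulo lcm(1224, 19) = 23256: x ≡ 3996 (mod 23256).
Verify against each original: 3996 mod 17 = 1, 3996 mod 9 = 0, 3996 mod 8 = 4, 3996 mod 19 = 6.

x ≡ 3996 (mod 23256).


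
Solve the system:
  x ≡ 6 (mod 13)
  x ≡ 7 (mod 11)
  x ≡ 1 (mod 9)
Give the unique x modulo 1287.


Moduli 13, 11, 9 are pairwise coprime; by CRT there is a unique solution modulo M = 13 · 11 · 9 = 1287.
Solve pairwise, accumulating the modulus:
  Start with x ≡ 6 (mod 13).
  Combine with x ≡ 7 (mod 11): since gcd(13, 11) = 1, we get a unique residue mod 143.
    Write x = 6 + 13·t and substitute into x ≡ 7 (mod 11): 13·t ≡ 7 − 6 = 1 (mod 11).
    Reduce coefficients mod 11: 2·t ≡ 1 (mod 11).
    The inverse of 2 mod 11 is 6 (since 2·6 = 12 = 1·11 + 1), so t ≡ 6·1 = 6 ≡ 6 (mod 11).
    Then x = 6 + 13·6 = 84, valid modulo lcm(13, 11) = 143: x ≡ 84 (mod 143).
  Combine with x ≡ 1 (mod 9): since gcd(143, 9) = 1, we get a unique residue mod 1287.
    Write x = 84 + 143·t and substitute into x ≡ 1 (mod 9): 143·t ≡ 1 − 84 = -83 (mod 9).
    Reduce coefficients mod 9: 8·t ≡ 7 (mod 9).
    The inverse of 8 mod 9 is 8 (since 8·8 = 64 = 7·9 + 1), so t ≡ 8·7 = 56 ≡ 2 (mod 9).
    Then x = 84 + 143·2 = 370, valid modulo lcm(143, 9) = 1287: x ≡ 370 (mod 1287).
Verify: 370 mod 13 = 6 ✓, 370 mod 11 = 7 ✓, 370 mod 9 = 1 ✓.

x ≡ 370 (mod 1287).


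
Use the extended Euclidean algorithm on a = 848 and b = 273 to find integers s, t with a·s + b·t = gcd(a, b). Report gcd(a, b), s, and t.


Euclidean algorithm on (848, 273) — divide until remainder is 0:
  848 = 3 · 273 + 29
  273 = 9 · 29 + 12
  29 = 2 · 12 + 5
  12 = 2 · 5 + 2
  5 = 2 · 2 + 1
  2 = 2 · 1 + 0
gcd(848, 273) = 1.
Track Bezout coefficients alongside the remainders: start with r₀ = 848 = a·1 + b·0 (s = 1, t = 0) and r₁ = 273 = a·0 + b·1 (s = 0, t = 1); each new remainder r_{k+1} = r_{k-1} − q_k·r_k inherits s_{k+1} = s_{k-1} − q_k·s_k, t_{k+1} = t_{k-1} − q_k·t_k, so r_k = a·s_k + b·t_k at every step:
  q = 3: r = 29, s = 1 − 3·0 = 1, t = 0 − 3·1 = -3  (check: 848·1 + 273·(-3) = 29)
  q = 9: r = 12, s = 0 − 9·1 = -9, t = 1 − 9·(-3) = 28  (check: 848·(-9) + 273·28 = 12)
  q = 2: r = 5, s = 1 − 2·(-9) = 19, t = -3 − 2·28 = -59  (check: 848·19 + 273·(-59) = 5)
  q = 2: r = 2, s = -9 − 2·19 = -47, t = 28 − 2·(-59) = 146  (check: 848·(-47) + 273·146 = 2)
  q = 2: r = 1, s = 19 − 2·(-47) = 113, t = -59 − 2·146 = -351  (check: 848·113 + 273·(-351) = 1)
The row with r = 1 (the gcd) gives the Bezout coefficients s = 113, t = -351.
Result: 848 · (113) + 273 · (-351) = 1.

gcd(848, 273) = 1; s = 113, t = -351 (check: 848·113 + 273·(-351) = 1).


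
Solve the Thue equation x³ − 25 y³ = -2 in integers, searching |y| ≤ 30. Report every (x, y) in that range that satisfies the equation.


The equation is x³ - 25y³ = -2. For fixed y, x³ = 25·y³ − 2, so a solution requires the RHS to be a perfect cube.
Strategy: iterate y from -30 to 30, compute RHS = 25·y³ − 2, and check whether it is a (positive or negative) perfect cube.
Check small values of y:
  y = 0: RHS = -2 is not a perfect cube.
  y = 1: RHS = 23 is not a perfect cube.
  y = -1: RHS = -27 = (-3)³ ⇒ x = -3 works.
  y = 2: RHS = 198 is not a perfect cube.
  y = -2: RHS = -202 is not a perfect cube.
  y = 3: RHS = 673 is not a perfect cube.
  y = -3: RHS = -677 is not a perfect cube.
Continuing the search up to |y| = 30 finds no further solutions beyond those listed.
Collected solutions: (-3, -1).

Solutions (with |y| ≤ 30): (-3, -1).


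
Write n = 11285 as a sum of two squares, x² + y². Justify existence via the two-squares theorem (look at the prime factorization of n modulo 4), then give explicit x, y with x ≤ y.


Step 1: Factor n = 11285 = 5 · 37 · 61.
Step 2: Check the mod-4 condition on each prime factor: 5 ≡ 1 (mod 4), exponent 1; 37 ≡ 1 (mod 4), exponent 1; 61 ≡ 1 (mod 4), exponent 1.
All primes ≡ 3 (mod 4) appear to even exponent (or don't appear), so by the two-squares theorem n IS expressible as a sum of two squares.
Step 3: Build a representation. Here n = 5 · 37 · 61 is a product of primes ≡ 1 (mod 4). Each prime p ≡ 1 (mod 4) is itself a sum of two squares; find a² by testing p − a² for a perfect square:
  5: 5 − 1² = 4 = 2² ⇒ 5 = 1² + 2².
  37: 37 − 1² = 36 = 6² ⇒ 37 = 1² + 6².
  61: 61 − 1² = 60, 61 − 2² = 57, 61 − 3² = 52, 61 − 4² = 45, 61 − 5² = 36 = 6² ⇒ 61 = 5² + 6².
  Combine using the Brahmagupta–Fibonacci identity (a² + b²)(c² + d²) = (ac − bd)² + (ad + bc)² = (ac + bd)² + (ad − bc)²:
  5 · 37 = 185: from (1² + 2²)(1² + 6²), take (1·1 − 2·6, 1·6 + 2·1) = (1 − 12, 6 + 2) = (-11, 8); dropping signs (only squares matter) gives (11, 8); check 11² + 8² = 121 + 64 = 185 ✓.
  185 · 61 = 11285: from (11² + 8²)(5² + 6²), take (11·5 − 8·6, 11·6 + 8·5) = (55 − 48, 66 + 40) = (7, 106); check 7² + 106² = 49 + 11236 = 11285 ✓.
Step 4: Order so x ≤ y and verify: 7² + 106² = 49 + 11236 = 11285 = n. ✓

n = 11285 = 7² + 106² (one valid representation with x ≤ y).


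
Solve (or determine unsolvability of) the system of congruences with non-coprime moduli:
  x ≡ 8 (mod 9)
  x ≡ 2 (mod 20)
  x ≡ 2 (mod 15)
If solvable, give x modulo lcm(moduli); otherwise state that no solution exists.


Moduli 9, 20, 15 are not pairwise coprime, so CRT works modulo lcm(m_i) when all pairwise compatibility conditions hold.
Pairwise compatibility: gcd(m_i, m_j) must divide a_i - a_j for every pair.
Merge one congruence at a time:
  Start: x ≡ 8 (mod 9).
  Combine with x ≡ 2 (mod 20): gcd(9, 20) = 1; 2 - 8 = -6, which IS divisible by 1, so compatible.
    Write x = 8 + 9·t and substitute into x ≡ 2 (mod 20): 9·t ≡ 2 − 8 = -6 (mod 20).
    Reduce coefficients mod 20: 9·t ≡ 14 (mod 20).
    The inverse of 9 mod 20 is 9 (since 9·9 = 81 = 4·20 + 1), so t ≡ 9·14 = 126 ≡ 6 (mod 20).
    Then x = 8 + 9·6 = 62, valid modulo lcm(9, 20) = 180: x ≡ 62 (mod 180).
  Combine with x ≡ 2 (mod 15): gcd(180, 15) = 15; 2 - 62 = -60, which IS divisible by 15, so compatible.
    Write x = 62 + 180·t and substitute into x ≡ 2 (mod 15): 180·t ≡ 2 − 62 = -60 (mod 15).
    Divide the congruence (and modulus) by g = 15: 12·t ≡ -4 (mod 1).
    Modulo 1 every t works; take t = 0.
    Then x = 62 + 180·0 = 62, valid modulo lcm(180, 15) = 180: x ≡ 62 (mod 180).
Verify: 62 mod 9 = 8, 62 mod 20 = 2, 62 mod 15 = 2.

x ≡ 62 (mod 180).


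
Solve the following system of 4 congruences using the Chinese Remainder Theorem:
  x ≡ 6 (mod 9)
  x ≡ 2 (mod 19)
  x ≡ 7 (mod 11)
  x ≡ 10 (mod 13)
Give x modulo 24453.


Product of moduli M = 9 · 19 · 11 · 13 = 24453.
Merge one congruence at a time:
  Start: x ≡ 6 (mod 9).
  Combine with x ≡ 2 (mod 19); new modulus lcm = 171.
    Write x = 6 + 9·t and substitute into x ≡ 2 (mod 19): 9·t ≡ 2 − 6 = -4 (mod 19).
    Reduce coefficients mod 19: 9·t ≡ 15 (mod 19).
    The inverse of 9 mod 19 is 17 (since 9·17 = 153 = 8·19 + 1), so t ≡ 17·15 = 255 ≡ 8 (mod 19).
    Then x = 6 + 9·8 = 78, valid modulo lcm(9, 19) = 171: x ≡ 78 (mod 171).
  Combine with x ≡ 7 (mod 11); new modulus lcm = 1881.
    Write x = 78 + 171·t and substitute into x ≡ 7 (mod 11): 171·t ≡ 7 − 78 = -71 (mod 11).
    Reduce coefficients mod 11: 6·t ≡ 6 (mod 11).
    The inverse of 6 mod 11 is 2 (since 6·2 = 12 = 1·11 + 1), so t ≡ 2·6 = 12 ≡ 1 (mod 11).
    Then x = 78 + 171·1 = 249, valid modulo lcm(171, 11) = 1881: x ≡ 249 (mod 1881).
  Combine with x ≡ 10 (mod 13); new modulus lcm = 24453.
    Write x = 249 + 1881·t and substitute into x ≡ 10 (mod 13): 1881·t ≡ 10 − 249 = -239 (mod 13).
    Reduce coefficients mod 13: 9·t ≡ 8 (mod 13).
    The inverse of 9 mod 13 is 3 (since 9·3 = 27 = 2·13 + 1), so t ≡ 3·8 = 24 ≡ 11 (mod 13).
    Then x = 249 + 1881·11 = 20940, valid modulo lcm(1881, 13) = 24453: x ≡ 20940 (mod 24453).
Verify against each original: 20940 mod 9 = 6, 20940 mod 19 = 2, 20940 mod 11 = 7, 20940 mod 13 = 10.

x ≡ 20940 (mod 24453).


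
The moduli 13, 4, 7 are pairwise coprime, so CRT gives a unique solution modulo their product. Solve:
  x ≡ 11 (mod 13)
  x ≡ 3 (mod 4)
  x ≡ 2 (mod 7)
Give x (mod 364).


Moduli 13, 4, 7 are pairwise coprime; by CRT there is a unique solution modulo M = 13 · 4 · 7 = 364.
Solve pairwise, accumulating the modulus:
  Start with x ≡ 11 (mod 13).
  Combine with x ≡ 3 (mod 4): since gcd(13, 4) = 1, we get a unique residue mod 52.
    Write x = 11 + 13·t and substitute into x ≡ 3 (mod 4): 13·t ≡ 3 − 11 = -8 (mod 4).
    Reduce coefficients mod 4: 1·t ≡ 0 (mod 4).
    So t ≡ 0 (mod 4).
    Then x = 11 + 13·0 = 11, valid modulo lcm(13, 4) = 52: x ≡ 11 (mod 52).
  Combine with x ≡ 2 (mod 7): since gcd(52, 7) = 1, we get a unique residue mod 364.
    Write x = 11 + 52·t and substitute into x ≡ 2 (mod 7): 52·t ≡ 2 − 11 = -9 (mod 7).
    Reduce coefficients mod 7: 3·t ≡ 5 (mod 7).
    The inverse of 3 mod 7 is 5 (since 3·5 = 15 = 2·7 + 1), so t ≡ 5·5 = 25 ≡ 4 (mod 7).
    Then x = 11 + 52·4 = 219, valid modulo lcm(52, 7) = 364: x ≡ 219 (mod 364).
Verify: 219 mod 13 = 11 ✓, 219 mod 4 = 3 ✓, 219 mod 7 = 2 ✓.

x ≡ 219 (mod 364).


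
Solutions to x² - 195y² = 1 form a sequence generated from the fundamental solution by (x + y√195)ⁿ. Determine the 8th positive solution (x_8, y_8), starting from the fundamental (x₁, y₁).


Step 1: Find the fundamental solution (x₁, y₁) of x² - 195y² = 1.
  Expand √195 as a continued fraction. a₀ = ⌊√195⌋ = 13; iterate m_{k+1} = d_k·a_k − m_k, d_{k+1} = (195 − m_{k+1}²)/d_k, a_{k+1} = ⌊(a₀ + m_{k+1})/d_{k+1}⌋ (starting m₀ = 0, d₀ = 1), with convergents p_k = a_k·p_{k-1} + p_{k-2}, q_k = a_k·q_{k-1} + q_{k-2} (p₋₁ = 1, q₋₁ = 0):
  k = 0: a₀ = 13; p₀/q₀ = 13/1; p₀² − 195·q₀² = 169 − 195 = -26.
  k = 1: m = 13, d = 26, a = ⌊(13 + 13)/26⌋ = 1; p/q = (1·13 + 1)/(1·1 + 0) = 14/1; p² − 195·q² = 196 − 195 = 1.
  The first convergent with p² − 195·q² = 1 gives the fundamental solution (x₁, y₁) = (14, 1).
Step 2: Apply the recurrence (x_{n+1}, y_{n+1}) = (x₁x_n + 195y₁y_n, x₁y_n + y₁x_n) repeatedly.
  From (x_1, y_1) = (14, 1): x_2 = 14·14 + 195·1·1 = 391; y_2 = 14·1 + 1·14 = 28.
  From (x_2, y_2) = (391, 28): x_3 = 14·391 + 195·1·28 = 10934; y_3 = 14·28 + 1·391 = 783.
  From (x_3, y_3) = (10934, 783): x_4 = 14·10934 + 195·1·783 = 305761; y_4 = 14·783 + 1·10934 = 21896.
  From (x_4, y_4) = (305761, 21896): x_5 = 14·305761 + 195·1·21896 = 8550374; y_5 = 14·21896 + 1·305761 = 612305.
  From (x_5, y_5) = (8550374, 612305): x_6 = 14·8550374 + 195·1·612305 = 239104711; y_6 = 14·612305 + 1·8550374 = 17122644.
  From (x_6, y_6) = (239104711, 17122644): x_7 = 14·239104711 + 195·1·17122644 = 6686381534; y_7 = 14·17122644 + 1·239104711 = 478821727.
  From (x_7, y_7) = (6686381534, 478821727): x_8 = 14·6686381534 + 195·1·478821727 = 186979578241; y_8 = 14·478821727 + 1·6686381534 = 13389885712.
Step 3: Verify x_8² - 195·y_8² = 34961362679182240654081 - 34961362679182240654080 = 1 (should be 1). ✓

(x_1, y_1) = (14, 1); (x_8, y_8) = (186979578241, 13389885712).


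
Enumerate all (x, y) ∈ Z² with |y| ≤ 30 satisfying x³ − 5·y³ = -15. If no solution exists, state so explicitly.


The equation is x³ - 5y³ = -15. For fixed y, x³ = 5·y³ − 15, so a solution requires the RHS to be a perfect cube.
Strategy: iterate y from -30 to 30, compute RHS = 5·y³ − 15, and check whether it is a (positive or negative) perfect cube.
Check small values of y:
  y = 0: RHS = -15 is not a perfect cube.
  y = 1: RHS = -10 is not a perfect cube.
  y = -1: RHS = -20 is not a perfect cube.
  y = 2: RHS = 25 is not a perfect cube.
  y = -2: RHS = -55 is not a perfect cube.
  y = 3: RHS = 120 is not a perfect cube.
  y = -3: RHS = -150 is not a perfect cube.
Continuing the search up to |y| = 30 finds no solutions either.
No (x, y) in the scanned range satisfies the equation.

No integer solutions with |y| ≤ 30.


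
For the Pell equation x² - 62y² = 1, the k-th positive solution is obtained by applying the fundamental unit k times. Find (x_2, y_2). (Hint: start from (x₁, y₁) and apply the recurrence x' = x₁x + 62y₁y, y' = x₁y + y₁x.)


Step 1: Find the fundamental solution (x₁, y₁) of x² - 62y² = 1.
  Expand √62 as a continued fraction. a₀ = ⌊√62⌋ = 7; iterate m_{k+1} = d_k·a_k − m_k, d_{k+1} = (62 − m_{k+1}²)/d_k, a_{k+1} = ⌊(a₀ + m_{k+1})/d_{k+1}⌋ (starting m₀ = 0, d₀ = 1), with convergents p_k = a_k·p_{k-1} + p_{k-2}, q_k = a_k·q_{k-1} + q_{k-2} (p₋₁ = 1, q₋₁ = 0):
  k = 0: a₀ = 7; p₀/q₀ = 7/1; p₀² − 62·q₀² = 49 − 62 = -13.
  k = 1: m = 7, d = 13, a = ⌊(7 + 7)/13⌋ = 1; p/q = (1·7 + 1)/(1·1 + 0) = 8/1; p² − 62·q² = 64 − 62 = 2.
  k = 2: m = 6, d = 2, a = ⌊(7 + 6)/2⌋ = 6; p/q = (6·8 + 7)/(6·1 + 1) = 55/7; p² − 62·q² = 3025 − 3038 = -13.
  k = 3: m = 6, d = 13, a = ⌊(7 + 6)/13⌋ = 1; p/q = (1·55 + 8)/(1·7 + 1) = 63/8; p² − 62·q² = 3969 − 3968 = 1.
  The first convergent with p² − 62·q² = 1 gives the fundamental solution (x₁, y₁) = (63, 8).
Step 2: Apply the recurrence (x_{n+1}, y_{n+1}) = (x₁x_n + 62y₁y_n, x₁y_n + y₁x_n) repeatedly.
  From (x_1, y_1) = (63, 8): x_2 = 63·63 + 62·8·8 = 7937; y_2 = 63·8 + 8·63 = 1008.
Step 3: Verify x_2² - 62·y_2² = 62995969 - 62995968 = 1 (should be 1). ✓

(x_1, y_1) = (63, 8); (x_2, y_2) = (7937, 1008).


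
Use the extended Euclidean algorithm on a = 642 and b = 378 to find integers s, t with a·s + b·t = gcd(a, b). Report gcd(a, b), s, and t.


Euclidean algorithm on (642, 378) — divide until remainder is 0:
  642 = 1 · 378 + 264
  378 = 1 · 264 + 114
  264 = 2 · 114 + 36
  114 = 3 · 36 + 6
  36 = 6 · 6 + 0
gcd(642, 378) = 6.
Track Bezout coefficients alongside the remainders: start with r₀ = 642 = a·1 + b·0 (s = 1, t = 0) and r₁ = 378 = a·0 + b·1 (s = 0, t = 1); each new remainder r_{k+1} = r_{k-1} − q_k·r_k inherits s_{k+1} = s_{k-1} − q_k·s_k, t_{k+1} = t_{k-1} − q_k·t_k, so r_k = a·s_k + b·t_k at every step:
  q = 1: r = 264, s = 1 − 1·0 = 1, t = 0 − 1·1 = -1  (check: 642·1 + 378·(-1) = 264)
  q = 1: r = 114, s = 0 − 1·1 = -1, t = 1 − 1·(-1) = 2  (check: 642·(-1) + 378·2 = 114)
  q = 2: r = 36, s = 1 − 2·(-1) = 3, t = -1 − 2·2 = -5  (check: 642·3 + 378·(-5) = 36)
  q = 3: r = 6, s = -1 − 3·3 = -10, t = 2 − 3·(-5) = 17  (check: 642·(-10) + 378·17 = 6)
The row with r = 6 (the gcd) gives the Bezout coefficients s = -10, t = 17.
Result: 642 · (-10) + 378 · (17) = 6.

gcd(642, 378) = 6; s = -10, t = 17 (check: 642·(-10) + 378·17 = 6).


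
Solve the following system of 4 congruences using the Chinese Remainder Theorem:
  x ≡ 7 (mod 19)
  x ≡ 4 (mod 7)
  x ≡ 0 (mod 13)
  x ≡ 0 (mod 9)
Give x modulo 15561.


Product of moduli M = 19 · 7 · 13 · 9 = 15561.
Merge one congruence at a time:
  Start: x ≡ 7 (mod 19).
  Combine with x ≡ 4 (mod 7); new modulus lcm = 133.
    Write x = 7 + 19·t and substitute into x ≡ 4 (mod 7): 19·t ≡ 4 − 7 = -3 (mod 7).
    Reduce coefficients mod 7: 5·t ≡ 4 (mod 7).
    The inverse of 5 mod 7 is 3 (since 5·3 = 15 = 2·7 + 1), so t ≡ 3·4 = 12 ≡ 5 (mod 7).
    Then x = 7 + 19·5 = 102, valid modulo lcm(19, 7) = 133: x ≡ 102 (mod 133).
  Combine with x ≡ 0 (mod 13); new modulus lcm = 1729.
    Write x = 102 + 133·t and substitute into x ≡ 0 (mod 13): 133·t ≡ 0 − 102 = -102 (mod 13).
    Reduce coefficients mod 13: 3·t ≡ 2 (mod 13).
    The inverse of 3 mod 13 is 9 (since 3·9 = 27 = 2·13 + 1), so t ≡ 9·2 = 18 ≡ 5 (mod 13).
    Then x = 102 + 133·5 = 767, valid modulo lcm(133, 13) = 1729: x ≡ 767 (mod 1729).
  Combine with x ≡ 0 (mod 9); new modulus lcm = 15561.
    Write x = 767 + 1729·t and substitute into x ≡ 0 (mod 9): 1729·t ≡ 0 − 767 = -767 (mod 9).
    Reduce coefficients mod 9: 1·t ≡ 7 (mod 9).
    So t ≡ 7 (mod 9).
    Then x = 767 + 1729·7 = 12870, valid modulo lcm(1729, 9) = 15561: x ≡ 12870 (mod 15561).
Verify against each original: 12870 mod 19 = 7, 12870 mod 7 = 4, 12870 mod 13 = 0, 12870 mod 9 = 0.

x ≡ 12870 (mod 15561).
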